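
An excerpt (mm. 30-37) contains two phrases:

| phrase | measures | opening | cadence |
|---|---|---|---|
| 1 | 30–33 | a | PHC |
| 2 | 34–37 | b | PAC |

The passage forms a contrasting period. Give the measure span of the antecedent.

The phrase ending with the weaker cadence (Phrygian half cadence) is the antecedent; the one ending more conclusively (perfect authentic cadence) is the consequent. The antecedent is measures 30–33.

measures 30–33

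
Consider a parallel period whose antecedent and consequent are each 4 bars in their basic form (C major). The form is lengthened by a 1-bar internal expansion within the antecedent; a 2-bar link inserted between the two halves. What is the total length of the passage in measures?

11 measures

Basic parallel period: 4 + 4 = 8 bars.
8 (basic form) + 1 (internal expansion) + 2 (link) = 11.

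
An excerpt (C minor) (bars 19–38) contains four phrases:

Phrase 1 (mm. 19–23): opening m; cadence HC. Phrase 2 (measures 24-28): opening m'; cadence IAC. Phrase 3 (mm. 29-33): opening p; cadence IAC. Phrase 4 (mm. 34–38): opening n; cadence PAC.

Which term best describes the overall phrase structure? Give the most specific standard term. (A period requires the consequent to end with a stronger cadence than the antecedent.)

contrasting double period

Four phrases in two halves: the first half (mm. 19–28) ends with an imperfect authentic cadence, the second (bars 29–38) with a perfect authentic cadence — a large antecedent–consequent pair, i.e. a double period.
Phrase 3 begins with different material from phrase 1, making it contrasting.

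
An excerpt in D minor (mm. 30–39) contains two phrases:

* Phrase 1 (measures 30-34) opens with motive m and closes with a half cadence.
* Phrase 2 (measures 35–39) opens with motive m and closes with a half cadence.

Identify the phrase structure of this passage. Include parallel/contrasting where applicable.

Both phrases have the same opening (m) and the same cadence (half cadence): the second is a restatement, not a consequent, so this is a repeated phrase rather than a period.

repeated phrase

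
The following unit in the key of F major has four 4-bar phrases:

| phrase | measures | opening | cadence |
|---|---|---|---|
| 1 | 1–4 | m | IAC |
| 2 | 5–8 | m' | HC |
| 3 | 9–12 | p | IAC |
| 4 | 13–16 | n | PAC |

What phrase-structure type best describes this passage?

contrasting double period

Four phrases in two halves: the first half (measures 1–8) ends with a half cadence, the second (measures 9–16) with a perfect authentic cadence — a large antecedent–consequent pair, i.e. a double period.
Phrase 3 begins with different material from phrase 1, making it contrasting.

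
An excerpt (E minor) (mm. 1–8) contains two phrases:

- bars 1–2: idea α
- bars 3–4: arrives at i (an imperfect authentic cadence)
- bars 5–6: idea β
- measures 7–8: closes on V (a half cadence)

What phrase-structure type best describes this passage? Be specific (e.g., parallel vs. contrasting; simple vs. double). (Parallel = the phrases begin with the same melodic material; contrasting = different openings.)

phrase group

The second phrase closes with a half cadence, which is not stronger than the first phrase's imperfect authentic cadence; without a weak→strong cadential pair there is no antecedent–consequent relationship, so this is a phrase group rather than a period.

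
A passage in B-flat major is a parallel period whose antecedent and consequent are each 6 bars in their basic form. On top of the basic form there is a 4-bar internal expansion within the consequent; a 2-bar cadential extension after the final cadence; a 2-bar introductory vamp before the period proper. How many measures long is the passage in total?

20 measures

Basic parallel period: 6 + 6 = 12 bars.
12 (basic form) + 4 (internal expansion) + 2 (cadential extension) + 2 (introduction) = 20.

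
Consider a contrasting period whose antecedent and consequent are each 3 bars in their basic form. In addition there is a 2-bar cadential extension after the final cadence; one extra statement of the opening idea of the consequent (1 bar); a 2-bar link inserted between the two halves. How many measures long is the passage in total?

Basic contrasting period: 3 + 3 = 6 bars.
6 (basic form) + 2 (cadential extension) + 1 (extra statement) + 2 (link) = 11.

11 measures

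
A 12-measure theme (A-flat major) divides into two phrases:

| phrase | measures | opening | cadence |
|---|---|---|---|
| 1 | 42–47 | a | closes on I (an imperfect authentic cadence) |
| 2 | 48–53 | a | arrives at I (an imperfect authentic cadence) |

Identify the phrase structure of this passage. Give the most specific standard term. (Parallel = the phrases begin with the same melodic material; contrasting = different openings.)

Both phrases have the same opening (a) and the same cadence (imperfect authentic cadence): the second is a restatement, not a consequent, so this is a repeated phrase rather than a period.

repeated phrase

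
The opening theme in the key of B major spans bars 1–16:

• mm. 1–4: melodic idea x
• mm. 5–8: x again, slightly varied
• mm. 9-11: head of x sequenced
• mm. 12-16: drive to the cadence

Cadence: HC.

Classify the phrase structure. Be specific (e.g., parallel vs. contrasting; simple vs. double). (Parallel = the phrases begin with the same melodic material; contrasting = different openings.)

sentence

Basic idea (bars 1–4) + its repetition (bars 5-8) form the presentation; fragmentation and cadence (mm. 9–16) form the continuation — the 16-bar whole is a sentence.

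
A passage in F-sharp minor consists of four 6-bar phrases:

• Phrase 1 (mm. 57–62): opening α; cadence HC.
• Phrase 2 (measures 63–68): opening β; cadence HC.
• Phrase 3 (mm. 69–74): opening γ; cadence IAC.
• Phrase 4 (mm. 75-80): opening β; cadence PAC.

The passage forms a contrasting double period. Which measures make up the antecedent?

measures 57–68

In a double period the first pair of phrases (ending half cadence) is the large antecedent and the second pair (ending perfect authentic cadence) is the large consequent; the antecedent is measures 57–68.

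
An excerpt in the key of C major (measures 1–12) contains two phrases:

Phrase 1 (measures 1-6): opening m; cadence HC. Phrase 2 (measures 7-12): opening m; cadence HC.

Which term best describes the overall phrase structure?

Both phrases have the same opening (m) and the same cadence (half cadence): the second is a restatement, not a consequent, so this is a repeated phrase rather than a period.

repeated phrase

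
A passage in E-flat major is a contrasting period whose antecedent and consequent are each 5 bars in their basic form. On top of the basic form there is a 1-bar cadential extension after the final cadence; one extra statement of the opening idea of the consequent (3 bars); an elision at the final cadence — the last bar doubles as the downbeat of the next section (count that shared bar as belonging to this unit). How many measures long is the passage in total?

14 measures

Basic contrasting period: 5 + 5 = 10 bars.
10 (basic form) + 1 (cadential extension) + 3 (extra statement) = 14.
The elision shares a bar with the next section but does not change this unit's count.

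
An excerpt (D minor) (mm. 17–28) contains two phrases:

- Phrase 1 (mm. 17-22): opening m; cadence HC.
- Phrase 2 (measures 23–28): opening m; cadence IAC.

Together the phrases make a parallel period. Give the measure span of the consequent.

The phrase ending with the weaker cadence (half cadence) is the antecedent; the one ending more conclusively (imperfect authentic cadence) is the consequent. The consequent is measures 23–28.

measures 23–28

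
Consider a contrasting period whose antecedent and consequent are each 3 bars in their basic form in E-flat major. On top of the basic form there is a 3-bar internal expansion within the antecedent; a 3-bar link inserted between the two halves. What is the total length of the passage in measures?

Basic contrasting period: 3 + 3 = 6 bars.
6 (basic form) + 3 (internal expansion) + 3 (link) = 12.

12 measures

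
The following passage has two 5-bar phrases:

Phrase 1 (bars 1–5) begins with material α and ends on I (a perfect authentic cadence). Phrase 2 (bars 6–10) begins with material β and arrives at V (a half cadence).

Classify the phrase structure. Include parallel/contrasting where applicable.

phrase group

The second phrase closes with a half cadence, which is not stronger than the first phrase's perfect authentic cadence; without a weak→strong cadential pair there is no antecedent–consequent relationship, so this is a phrase group rather than a period.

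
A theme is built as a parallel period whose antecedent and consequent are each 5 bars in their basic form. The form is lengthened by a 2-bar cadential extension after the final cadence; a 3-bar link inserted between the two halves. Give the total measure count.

15 measures

Basic parallel period: 5 + 5 = 10 bars.
10 (basic form) + 2 (cadential extension) + 3 (link) = 15.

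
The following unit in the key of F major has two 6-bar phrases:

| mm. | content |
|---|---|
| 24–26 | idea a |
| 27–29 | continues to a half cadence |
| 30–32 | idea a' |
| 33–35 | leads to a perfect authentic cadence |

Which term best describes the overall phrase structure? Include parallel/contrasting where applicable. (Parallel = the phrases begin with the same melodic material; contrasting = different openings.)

Phrase 1 ends with a half cadence (weaker) and phrase 2 with a perfect authentic cadence (stronger): antecedent + consequent = a period.
The two phrases open with the same material (a / a'), so the period is parallel.

parallel period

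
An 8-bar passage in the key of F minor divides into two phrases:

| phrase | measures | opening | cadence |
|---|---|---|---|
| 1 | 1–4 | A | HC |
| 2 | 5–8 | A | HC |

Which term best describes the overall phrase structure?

repeated phrase

Both phrases have the same opening (A) and the same cadence (half cadence): the second is a restatement, not a consequent, so this is a repeated phrase rather than a period.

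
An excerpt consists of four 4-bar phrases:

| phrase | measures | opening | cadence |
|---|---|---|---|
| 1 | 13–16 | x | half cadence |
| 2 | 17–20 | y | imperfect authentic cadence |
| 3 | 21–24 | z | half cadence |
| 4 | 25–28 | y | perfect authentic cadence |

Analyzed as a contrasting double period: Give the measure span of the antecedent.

measures 13–20

In a double period the four phrases pair into a large antecedent (phrases 1–2, ending imperfect authentic cadence) and a large consequent (phrases 3–4, ending perfect authentic cadence). The antecedent spans mm. 13–20.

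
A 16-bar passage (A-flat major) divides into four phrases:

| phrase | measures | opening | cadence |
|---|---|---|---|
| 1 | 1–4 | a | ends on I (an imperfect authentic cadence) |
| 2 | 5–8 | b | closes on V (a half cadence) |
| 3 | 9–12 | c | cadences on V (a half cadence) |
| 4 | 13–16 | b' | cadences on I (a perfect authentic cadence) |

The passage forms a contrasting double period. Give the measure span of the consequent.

In a double period the four phrases pair into a large antecedent (phrases 1–2, ending half cadence) and a large consequent (phrases 3–4, ending perfect authentic cadence). The consequent spans mm. 9-16.

measures 9–16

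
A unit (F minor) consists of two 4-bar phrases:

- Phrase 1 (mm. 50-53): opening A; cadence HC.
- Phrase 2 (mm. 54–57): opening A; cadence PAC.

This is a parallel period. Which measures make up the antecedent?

The phrase ending with the weaker cadence (half cadence) is the antecedent; the one ending more conclusively (perfect authentic cadence) is the consequent. The antecedent is measures 50–53.

measures 50–53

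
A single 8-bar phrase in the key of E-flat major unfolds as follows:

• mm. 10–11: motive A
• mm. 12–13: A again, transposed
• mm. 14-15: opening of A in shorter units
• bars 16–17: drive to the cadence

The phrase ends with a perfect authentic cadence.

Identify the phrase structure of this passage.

sentence

Basic idea (measures 10–11) + its repetition (mm. 12–13) form the presentation; fragmentation and cadence (measures 14-17) form the continuation — the 8-bar whole is a sentence.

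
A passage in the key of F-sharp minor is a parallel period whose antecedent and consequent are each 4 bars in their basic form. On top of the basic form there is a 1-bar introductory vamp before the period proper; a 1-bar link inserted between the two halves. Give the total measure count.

10 measures

Basic parallel period: 4 + 4 = 8 bars.
8 (basic form) + 1 (introduction) + 1 (link) = 10.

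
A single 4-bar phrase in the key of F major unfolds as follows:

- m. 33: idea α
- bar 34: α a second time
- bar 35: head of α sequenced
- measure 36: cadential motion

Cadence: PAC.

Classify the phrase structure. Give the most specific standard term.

sentence

Basic idea (m. 33) + its repetition (measure 34) form the presentation; fragmentation and cadence (mm. 35-36) form the continuation — the 4-bar whole is a sentence.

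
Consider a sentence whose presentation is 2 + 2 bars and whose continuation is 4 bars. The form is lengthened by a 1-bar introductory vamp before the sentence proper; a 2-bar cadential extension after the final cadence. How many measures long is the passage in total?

11 measures

Basic sentence: 2 + 2 + 4 = 8 bars.
8 (basic form) + 1 (introduction) + 2 (cadential extension) = 11.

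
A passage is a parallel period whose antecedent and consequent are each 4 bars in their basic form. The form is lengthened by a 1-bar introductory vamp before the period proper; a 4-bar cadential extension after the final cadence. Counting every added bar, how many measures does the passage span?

13 measures

Basic parallel period: 4 + 4 = 8 bars.
8 (basic form) + 1 (introduction) + 4 (cadential extension) = 13.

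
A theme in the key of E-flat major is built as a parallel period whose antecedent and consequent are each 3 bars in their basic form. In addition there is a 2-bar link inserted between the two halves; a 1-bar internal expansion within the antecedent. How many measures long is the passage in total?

9 measures

Basic parallel period: 3 + 3 = 6 bars.
6 (basic form) + 2 (link) + 1 (internal expansion) = 9.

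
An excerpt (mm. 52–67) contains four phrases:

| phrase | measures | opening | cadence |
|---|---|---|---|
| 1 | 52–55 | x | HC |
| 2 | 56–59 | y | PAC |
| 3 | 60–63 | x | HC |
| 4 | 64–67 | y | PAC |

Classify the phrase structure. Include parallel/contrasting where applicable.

repeated period

The cadence pattern HC–PAC–HC–PAC is weak–strong twice, and phrases 3–4 restate phrases 1–2: a period heard twice, not a double period (which would end weakly at phrase 2).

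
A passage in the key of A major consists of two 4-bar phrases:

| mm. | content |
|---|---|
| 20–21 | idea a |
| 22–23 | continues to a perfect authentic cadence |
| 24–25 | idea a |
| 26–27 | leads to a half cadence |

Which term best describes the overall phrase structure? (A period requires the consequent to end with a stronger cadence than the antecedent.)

The second phrase closes with a half cadence, which is not stronger than the first phrase's perfect authentic cadence; without a weak→strong cadential pair there is no antecedent–consequent relationship, so this is a phrase group rather than a period.

phrase group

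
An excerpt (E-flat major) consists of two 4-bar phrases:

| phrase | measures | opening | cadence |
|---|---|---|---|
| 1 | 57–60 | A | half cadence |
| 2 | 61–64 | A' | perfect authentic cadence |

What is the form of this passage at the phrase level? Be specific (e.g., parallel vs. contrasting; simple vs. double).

parallel period

Phrase 1 ends with a half cadence (weaker) and phrase 2 with a perfect authentic cadence (stronger): antecedent + consequent = a period.
The two phrases open with the same material (A / A'), so the period is parallel.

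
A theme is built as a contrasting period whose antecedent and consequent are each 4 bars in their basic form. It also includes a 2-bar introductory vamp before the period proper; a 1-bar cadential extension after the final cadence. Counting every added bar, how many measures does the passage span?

11 measures

Basic contrasting period: 4 + 4 = 8 bars.
8 (basic form) + 2 (introduction) + 1 (cadential extension) = 11.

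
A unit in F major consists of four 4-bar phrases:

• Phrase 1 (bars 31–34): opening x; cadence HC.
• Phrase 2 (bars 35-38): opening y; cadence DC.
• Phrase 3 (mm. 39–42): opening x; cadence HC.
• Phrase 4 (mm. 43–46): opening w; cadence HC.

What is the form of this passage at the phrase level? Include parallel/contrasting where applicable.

Phrase 4 ends with a half cadence, no stronger than phrase 2's deceptive cadence, so the four phrases do not form a double period; nor do phrases 3–4 duplicate 1–2, so it is not a repeated period. With no phrase reaching a conclusive cadence, the passage is a phrase group.

phrase group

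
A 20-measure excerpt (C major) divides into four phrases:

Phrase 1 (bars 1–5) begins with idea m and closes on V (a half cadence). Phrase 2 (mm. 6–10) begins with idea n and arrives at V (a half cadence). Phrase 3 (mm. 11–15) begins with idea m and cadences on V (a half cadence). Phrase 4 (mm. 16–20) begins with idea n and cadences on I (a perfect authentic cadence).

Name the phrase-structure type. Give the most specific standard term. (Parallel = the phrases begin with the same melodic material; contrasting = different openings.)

parallel double period

Four phrases in two halves: the first half (mm. 1–10) ends with a half cadence, the second (bars 11-20) with a perfect authentic cadence — a large antecedent–consequent pair, i.e. a double period.
Phrase 3 begins with the same material as phrase 1, making it parallel.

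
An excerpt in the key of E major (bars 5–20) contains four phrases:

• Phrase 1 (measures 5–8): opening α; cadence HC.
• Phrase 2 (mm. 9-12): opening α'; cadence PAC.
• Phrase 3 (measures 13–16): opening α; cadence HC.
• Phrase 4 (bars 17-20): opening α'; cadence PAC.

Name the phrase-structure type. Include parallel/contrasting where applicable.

The cadence pattern HC–PAC–HC–PAC is weak–strong twice, and phrases 3–4 restate phrases 1–2: a period heard twice, not a double period (which would end weakly at phrase 2).

repeated period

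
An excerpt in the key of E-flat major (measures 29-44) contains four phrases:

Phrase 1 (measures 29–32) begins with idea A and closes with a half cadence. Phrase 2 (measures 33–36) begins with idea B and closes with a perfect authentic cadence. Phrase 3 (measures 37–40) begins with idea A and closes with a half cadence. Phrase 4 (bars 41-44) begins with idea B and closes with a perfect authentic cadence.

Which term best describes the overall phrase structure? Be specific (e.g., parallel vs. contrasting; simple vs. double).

repeated period

The cadence pattern HC–PAC–HC–PAC is weak–strong twice, and phrases 3–4 restate phrases 1–2: a period heard twice, not a double period (which would end weakly at phrase 2).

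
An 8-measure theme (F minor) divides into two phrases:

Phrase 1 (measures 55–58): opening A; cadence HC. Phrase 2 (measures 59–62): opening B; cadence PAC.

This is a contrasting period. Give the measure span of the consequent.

measures 59–62

The phrase ending with the weaker cadence (half cadence) is the antecedent; the one ending more conclusively (perfect authentic cadence) is the consequent. The consequent is measures 59–62.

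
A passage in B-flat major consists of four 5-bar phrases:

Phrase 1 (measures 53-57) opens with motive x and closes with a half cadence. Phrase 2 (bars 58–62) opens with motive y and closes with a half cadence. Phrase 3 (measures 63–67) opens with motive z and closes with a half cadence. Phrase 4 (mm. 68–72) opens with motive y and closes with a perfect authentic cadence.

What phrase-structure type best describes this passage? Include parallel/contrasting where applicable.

Four phrases in two halves: the first half (mm. 53–62) ends with a half cadence, the second (mm. 63–72) with a perfect authentic cadence — a large antecedent–consequent pair, i.e. a double period.
Phrase 3 begins with different material from phrase 1, making it contrasting.

contrasting double period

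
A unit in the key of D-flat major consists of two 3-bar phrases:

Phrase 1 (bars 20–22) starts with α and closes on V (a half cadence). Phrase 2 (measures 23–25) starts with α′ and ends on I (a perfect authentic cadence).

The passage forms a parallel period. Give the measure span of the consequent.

The antecedent is the phrase ending with the weaker cadence (half cadence, phrase 1) and the consequent the one ending more conclusively (perfect authentic cadence, phrase 2); the consequent is bars 23–25.

measures 23–25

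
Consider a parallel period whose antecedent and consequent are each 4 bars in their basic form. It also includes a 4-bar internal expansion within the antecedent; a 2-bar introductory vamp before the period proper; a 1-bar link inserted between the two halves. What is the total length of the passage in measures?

15 measures

Basic parallel period: 4 + 4 = 8 bars.
8 (basic form) + 4 (internal expansion) + 2 (introduction) + 1 (link) = 15.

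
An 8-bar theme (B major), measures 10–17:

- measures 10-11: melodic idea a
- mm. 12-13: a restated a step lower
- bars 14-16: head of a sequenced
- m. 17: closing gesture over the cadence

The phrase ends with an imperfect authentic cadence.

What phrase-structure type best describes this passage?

Basic idea (mm. 10–11) + its repetition (mm. 12–13) form the presentation; fragmentation and cadence (bars 14-17) form the continuation — the 8-bar whole is a sentence.

sentence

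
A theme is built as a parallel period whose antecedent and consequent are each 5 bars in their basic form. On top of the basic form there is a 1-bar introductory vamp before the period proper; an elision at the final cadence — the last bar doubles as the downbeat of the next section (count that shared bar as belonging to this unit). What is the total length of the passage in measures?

11 measures

Basic parallel period: 5 + 5 = 10 bars.
10 (basic form) + 1 (introduction) = 11.
The elision shares a bar with the next section but does not change this unit's count.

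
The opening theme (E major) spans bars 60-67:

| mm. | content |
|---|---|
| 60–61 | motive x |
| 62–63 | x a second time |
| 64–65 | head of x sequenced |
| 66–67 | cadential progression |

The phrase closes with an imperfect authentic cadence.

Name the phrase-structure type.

sentence

Basic idea (bars 60–61) + its repetition (mm. 62–63) form the presentation; fragmentation and cadence (mm. 64–67) form the continuation — the 8-bar whole is a sentence.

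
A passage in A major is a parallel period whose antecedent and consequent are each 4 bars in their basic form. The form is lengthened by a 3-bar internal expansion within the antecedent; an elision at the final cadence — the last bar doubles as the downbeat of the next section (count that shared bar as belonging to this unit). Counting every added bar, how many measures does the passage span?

11 measures

Basic parallel period: 4 + 4 = 8 bars.
8 (basic form) + 3 (internal expansion) = 11.
The elision shares a bar with the next section but does not change this unit's count.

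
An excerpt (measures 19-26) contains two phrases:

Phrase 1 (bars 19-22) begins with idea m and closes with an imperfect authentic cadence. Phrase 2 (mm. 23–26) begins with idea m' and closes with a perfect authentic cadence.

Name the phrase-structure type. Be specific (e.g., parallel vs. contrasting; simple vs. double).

parallel period

Phrase 1 ends with an imperfect authentic cadence (weaker) and phrase 2 with a perfect authentic cadence (stronger): antecedent + consequent = a period.
The two phrases open with the same material (m / m'), so the period is parallel.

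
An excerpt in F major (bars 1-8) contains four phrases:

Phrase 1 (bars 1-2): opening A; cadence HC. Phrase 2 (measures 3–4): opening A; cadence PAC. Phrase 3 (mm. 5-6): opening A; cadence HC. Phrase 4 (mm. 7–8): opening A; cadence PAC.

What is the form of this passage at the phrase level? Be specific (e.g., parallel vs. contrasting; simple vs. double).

repeated period

The cadence pattern HC–PAC–HC–PAC is weak–strong twice, and phrases 3–4 restate phrases 1–2: a period heard twice, not a double period (which would end weakly at phrase 2).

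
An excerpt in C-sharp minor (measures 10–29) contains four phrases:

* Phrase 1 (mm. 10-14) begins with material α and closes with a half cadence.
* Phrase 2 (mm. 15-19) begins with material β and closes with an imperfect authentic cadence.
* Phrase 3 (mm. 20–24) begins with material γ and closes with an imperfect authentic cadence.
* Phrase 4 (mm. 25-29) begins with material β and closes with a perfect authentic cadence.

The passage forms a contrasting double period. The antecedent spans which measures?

In a double period the four phrases pair into a large antecedent (phrases 1–2, ending imperfect authentic cadence) and a large consequent (phrases 3–4, ending perfect authentic cadence). The antecedent spans mm. 10–19.

measures 10–19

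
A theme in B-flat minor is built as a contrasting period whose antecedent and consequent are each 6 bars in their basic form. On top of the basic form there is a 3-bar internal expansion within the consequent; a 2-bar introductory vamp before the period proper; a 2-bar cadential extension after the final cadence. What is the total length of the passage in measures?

19 measures

Basic contrasting period: 6 + 6 = 12 bars.
12 (basic form) + 3 (internal expansion) + 2 (introduction) + 2 (cadential extension) = 19.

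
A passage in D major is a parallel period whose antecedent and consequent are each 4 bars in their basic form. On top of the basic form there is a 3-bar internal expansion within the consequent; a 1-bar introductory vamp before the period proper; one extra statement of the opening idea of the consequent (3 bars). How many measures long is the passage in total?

Basic parallel period: 4 + 4 = 8 bars.
8 (basic form) + 3 (internal expansion) + 1 (introduction) + 3 (extra statement) = 15.

15 measures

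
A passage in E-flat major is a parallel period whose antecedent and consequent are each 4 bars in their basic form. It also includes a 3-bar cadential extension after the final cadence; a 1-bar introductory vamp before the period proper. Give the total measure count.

12 measures

Basic parallel period: 4 + 4 = 8 bars.
8 (basic form) + 3 (cadential extension) + 1 (introduction) = 12.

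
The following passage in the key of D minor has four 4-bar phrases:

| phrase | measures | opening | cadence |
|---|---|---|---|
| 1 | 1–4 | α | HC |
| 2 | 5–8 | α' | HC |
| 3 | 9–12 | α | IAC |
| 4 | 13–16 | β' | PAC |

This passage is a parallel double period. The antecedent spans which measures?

measures 1–8

In a double period the four phrases pair into a large antecedent (phrases 1–2, ending half cadence) and a large consequent (phrases 3–4, ending perfect authentic cadence). The antecedent spans bars 1–8.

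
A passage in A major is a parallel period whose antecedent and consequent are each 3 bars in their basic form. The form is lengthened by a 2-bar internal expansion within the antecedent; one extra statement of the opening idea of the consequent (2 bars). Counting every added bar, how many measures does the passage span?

10 measures

Basic parallel period: 3 + 3 = 6 bars.
6 (basic form) + 2 (internal expansion) + 2 (extra statement) = 10.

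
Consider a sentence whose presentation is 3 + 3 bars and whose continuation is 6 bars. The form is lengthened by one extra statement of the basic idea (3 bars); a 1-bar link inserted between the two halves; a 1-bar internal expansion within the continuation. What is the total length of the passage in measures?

17 measures

Basic sentence: 3 + 3 + 6 = 12 bars.
12 (basic form) + 3 (extra statement) + 1 (link) + 1 (internal expansion) = 17.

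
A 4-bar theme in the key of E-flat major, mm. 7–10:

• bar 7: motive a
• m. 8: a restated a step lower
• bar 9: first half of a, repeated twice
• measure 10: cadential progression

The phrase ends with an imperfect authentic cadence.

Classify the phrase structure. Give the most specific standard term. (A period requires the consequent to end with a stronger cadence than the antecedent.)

Basic idea (measure 7) + its repetition (m. 8) form the presentation; fragmentation and cadence (bars 9–10) form the continuation — the 4-bar whole is a sentence.

sentence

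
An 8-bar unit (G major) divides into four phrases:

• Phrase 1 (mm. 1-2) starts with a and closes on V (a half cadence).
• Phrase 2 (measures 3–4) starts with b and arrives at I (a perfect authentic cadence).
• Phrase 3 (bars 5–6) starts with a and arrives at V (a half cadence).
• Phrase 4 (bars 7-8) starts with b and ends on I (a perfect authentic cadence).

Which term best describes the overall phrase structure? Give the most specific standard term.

repeated period

The cadence pattern HC–PAC–HC–PAC is weak–strong twice, and phrases 3–4 restate phrases 1–2: a period heard twice, not a double period (which would end weakly at phrase 2).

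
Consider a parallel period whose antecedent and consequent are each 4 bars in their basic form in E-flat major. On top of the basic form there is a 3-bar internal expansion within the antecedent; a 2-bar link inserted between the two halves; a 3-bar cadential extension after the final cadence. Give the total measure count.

16 measures

Basic parallel period: 4 + 4 = 8 bars.
8 (basic form) + 3 (internal expansion) + 2 (link) + 3 (cadential extension) = 16.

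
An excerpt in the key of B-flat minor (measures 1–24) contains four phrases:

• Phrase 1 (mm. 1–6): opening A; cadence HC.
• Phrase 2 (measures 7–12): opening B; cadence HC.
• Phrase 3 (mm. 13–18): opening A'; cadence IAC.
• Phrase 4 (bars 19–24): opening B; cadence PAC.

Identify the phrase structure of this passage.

parallel double period

Four phrases in two halves: the first half (bars 1–12) ends with a half cadence, the second (measures 13–24) with a perfect authentic cadence — a large antecedent–consequent pair, i.e. a double period.
Phrase 3 begins with the same material as phrase 1, making it parallel.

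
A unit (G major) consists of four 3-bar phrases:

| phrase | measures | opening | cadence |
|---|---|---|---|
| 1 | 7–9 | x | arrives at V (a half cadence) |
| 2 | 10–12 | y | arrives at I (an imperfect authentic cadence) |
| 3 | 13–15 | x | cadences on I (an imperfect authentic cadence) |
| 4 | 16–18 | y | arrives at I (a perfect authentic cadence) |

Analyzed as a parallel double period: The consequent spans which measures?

measures 13–18

In a double period the four phrases pair into a large antecedent (phrases 1–2, ending imperfect authentic cadence) and a large consequent (phrases 3–4, ending perfect authentic cadence). The consequent spans mm. 13-18.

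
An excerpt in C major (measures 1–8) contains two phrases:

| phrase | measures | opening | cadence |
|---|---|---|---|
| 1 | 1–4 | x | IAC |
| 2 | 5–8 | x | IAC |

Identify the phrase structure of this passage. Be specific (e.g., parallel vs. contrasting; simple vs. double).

repeated phrase

Both phrases have the same opening (x) and the same cadence (imperfect authentic cadence): the second is a restatement, not a consequent, so this is a repeated phrase rather than a period.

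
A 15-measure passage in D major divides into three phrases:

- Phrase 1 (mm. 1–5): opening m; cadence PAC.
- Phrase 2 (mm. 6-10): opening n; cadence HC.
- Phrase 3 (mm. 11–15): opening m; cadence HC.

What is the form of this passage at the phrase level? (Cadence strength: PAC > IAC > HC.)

phrase group

The final phrase closes with a half cadence, which is not stronger than the preceding half cadence; the 3 phrases lack an overall antecedent–consequent design and so form a phrase group.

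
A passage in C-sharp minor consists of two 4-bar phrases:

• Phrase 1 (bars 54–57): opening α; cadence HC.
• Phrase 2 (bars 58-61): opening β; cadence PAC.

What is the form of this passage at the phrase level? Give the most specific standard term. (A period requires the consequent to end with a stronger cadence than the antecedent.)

Phrase 1 ends with a half cadence (weaker) and phrase 2 with a perfect authentic cadence (stronger): antecedent + consequent = a period.
The two phrases open with different material (α / β), so the period is contrasting.

contrasting period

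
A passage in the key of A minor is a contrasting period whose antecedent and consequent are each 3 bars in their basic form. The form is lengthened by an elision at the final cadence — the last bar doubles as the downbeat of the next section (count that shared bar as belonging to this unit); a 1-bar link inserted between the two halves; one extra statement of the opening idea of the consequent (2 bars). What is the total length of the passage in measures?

Basic contrasting period: 3 + 3 = 6 bars.
6 (basic form) + 1 (link) + 2 (extra statement) = 9.
The elision shares a bar with the next section but does not change this unit's count.

9 measures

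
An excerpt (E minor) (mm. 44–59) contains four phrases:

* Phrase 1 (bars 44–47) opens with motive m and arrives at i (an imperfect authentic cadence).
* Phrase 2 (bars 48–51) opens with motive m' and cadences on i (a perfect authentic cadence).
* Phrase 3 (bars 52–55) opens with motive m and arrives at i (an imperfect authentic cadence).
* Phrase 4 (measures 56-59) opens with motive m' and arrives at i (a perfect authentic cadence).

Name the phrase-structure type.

The cadence pattern IAC–PAC–IAC–PAC is weak–strong twice, and phrases 3–4 restate phrases 1–2: a period heard twice, not a double period (which would end weakly at phrase 2).

repeated period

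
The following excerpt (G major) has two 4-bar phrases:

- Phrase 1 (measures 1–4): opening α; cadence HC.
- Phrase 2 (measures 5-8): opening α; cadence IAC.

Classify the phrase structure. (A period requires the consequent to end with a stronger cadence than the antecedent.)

parallel period

Phrase 1 ends with a half cadence (weaker) and phrase 2 with an imperfect authentic cadence (stronger): antecedent + consequent = a period.
The two phrases open with the same material (α / α), so the period is parallel.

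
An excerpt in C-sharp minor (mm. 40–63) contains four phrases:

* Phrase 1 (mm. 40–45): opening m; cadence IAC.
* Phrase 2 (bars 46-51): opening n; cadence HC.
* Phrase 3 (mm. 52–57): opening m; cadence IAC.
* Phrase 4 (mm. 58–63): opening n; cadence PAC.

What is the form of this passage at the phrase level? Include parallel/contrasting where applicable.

Four phrases in two halves: the first half (mm. 40–51) ends with a half cadence, the second (mm. 52–63) with a perfect authentic cadence — a large antecedent–consequent pair, i.e. a double period.
Phrase 3 begins with the same material as phrase 1, making it parallel.

parallel double period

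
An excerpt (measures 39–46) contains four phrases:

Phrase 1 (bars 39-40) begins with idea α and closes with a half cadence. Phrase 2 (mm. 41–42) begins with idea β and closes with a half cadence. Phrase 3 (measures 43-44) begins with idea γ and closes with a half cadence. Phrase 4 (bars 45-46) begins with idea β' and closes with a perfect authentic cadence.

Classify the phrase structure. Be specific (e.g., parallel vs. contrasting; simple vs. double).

contrasting double period

Four phrases in two halves: the first half (bars 39–42) ends with a half cadence, the second (measures 43-46) with a perfect authentic cadence — a large antecedent–consequent pair, i.e. a double period.
Phrase 3 begins with different material from phrase 1, making it contrasting.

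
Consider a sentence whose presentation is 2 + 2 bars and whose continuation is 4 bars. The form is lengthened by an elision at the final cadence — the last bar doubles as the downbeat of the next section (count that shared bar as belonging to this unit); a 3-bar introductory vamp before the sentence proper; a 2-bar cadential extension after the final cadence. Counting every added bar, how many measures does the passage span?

13 measures

Basic sentence: 2 + 2 + 4 = 8 bars.
8 (basic form) + 3 (introduction) + 2 (cadential extension) = 13.
The elision shares a bar with the next section but does not change this unit's count.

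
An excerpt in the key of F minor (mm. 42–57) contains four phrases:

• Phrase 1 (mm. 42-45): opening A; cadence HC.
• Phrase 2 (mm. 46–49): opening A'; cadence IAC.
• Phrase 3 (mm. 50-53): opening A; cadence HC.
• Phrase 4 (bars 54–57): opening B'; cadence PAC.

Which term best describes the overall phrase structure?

Four phrases in two halves: the first half (mm. 42–49) ends with an imperfect authentic cadence, the second (mm. 50–57) with a perfect authentic cadence — a large antecedent–consequent pair, i.e. a double period.
Phrase 3 begins with the same material as phrase 1, making it parallel.

parallel double period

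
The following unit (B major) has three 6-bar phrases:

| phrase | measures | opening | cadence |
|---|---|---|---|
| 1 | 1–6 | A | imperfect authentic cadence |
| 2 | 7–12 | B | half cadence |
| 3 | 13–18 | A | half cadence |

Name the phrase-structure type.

phrase group

The final phrase closes with a half cadence, which is not stronger than the preceding half cadence; the 3 phrases lack an overall antecedent–consequent design and so form a phrase group.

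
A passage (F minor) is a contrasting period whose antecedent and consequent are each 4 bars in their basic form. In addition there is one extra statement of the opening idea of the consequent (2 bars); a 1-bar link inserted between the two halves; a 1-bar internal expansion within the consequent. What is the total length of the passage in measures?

Basic contrasting period: 4 + 4 = 8 bars.
8 (basic form) + 2 (extra statement) + 1 (link) + 1 (internal expansion) = 12.

12 measures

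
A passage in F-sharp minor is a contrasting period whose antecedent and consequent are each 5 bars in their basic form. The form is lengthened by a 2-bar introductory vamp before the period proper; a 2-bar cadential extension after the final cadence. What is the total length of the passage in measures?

Basic contrasting period: 5 + 5 = 10 bars.
10 (basic form) + 2 (introduction) + 2 (cadential extension) = 14.

14 measures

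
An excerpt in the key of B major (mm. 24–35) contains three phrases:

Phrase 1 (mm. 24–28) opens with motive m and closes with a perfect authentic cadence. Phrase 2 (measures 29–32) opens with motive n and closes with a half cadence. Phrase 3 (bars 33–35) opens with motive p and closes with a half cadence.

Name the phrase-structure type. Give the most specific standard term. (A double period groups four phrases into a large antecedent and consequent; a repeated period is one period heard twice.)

The final phrase closes with a half cadence, which is not stronger than the preceding half cadence; the 3 phrases lack an overall antecedent–consequent design and so form a phrase group.

phrase group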